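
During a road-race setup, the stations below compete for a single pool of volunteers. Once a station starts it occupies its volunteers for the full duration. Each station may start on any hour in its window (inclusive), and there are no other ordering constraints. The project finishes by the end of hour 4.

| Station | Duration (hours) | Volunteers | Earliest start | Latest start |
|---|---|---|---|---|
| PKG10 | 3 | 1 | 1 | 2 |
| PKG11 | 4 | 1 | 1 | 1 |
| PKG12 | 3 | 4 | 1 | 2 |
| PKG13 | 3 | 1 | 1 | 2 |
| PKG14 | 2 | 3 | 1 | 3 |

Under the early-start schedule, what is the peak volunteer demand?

Early-start schedule: PKG10@1, PKG11@1, PKG12@1, PKG13@1, PKG14@1.
Load per hour: hour 1: 10, hour 2: 10, hour 3: 7, hour 4: 1.
Peak is 10.

10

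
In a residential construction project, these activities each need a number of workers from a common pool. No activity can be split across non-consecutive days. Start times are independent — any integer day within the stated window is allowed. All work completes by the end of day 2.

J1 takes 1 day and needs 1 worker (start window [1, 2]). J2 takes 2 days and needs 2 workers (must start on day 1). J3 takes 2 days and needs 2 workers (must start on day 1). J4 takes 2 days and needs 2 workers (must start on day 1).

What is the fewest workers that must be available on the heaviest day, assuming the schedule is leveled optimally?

Schedule J1@1, J2@1, J3@1, J4@1: d1:7  d2:6 — peak 7.
Total worker-days = 13 over 2 days ⇒ peak ≥ ⌈13/2⌉ = 7, so 7 is optimal.

7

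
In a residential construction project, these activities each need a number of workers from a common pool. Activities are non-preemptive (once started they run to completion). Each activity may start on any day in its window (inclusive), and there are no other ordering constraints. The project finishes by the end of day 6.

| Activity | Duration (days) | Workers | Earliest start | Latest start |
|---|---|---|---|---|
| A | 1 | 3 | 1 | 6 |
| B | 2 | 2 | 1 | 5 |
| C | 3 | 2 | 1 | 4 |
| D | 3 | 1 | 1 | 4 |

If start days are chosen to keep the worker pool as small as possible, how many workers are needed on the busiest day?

Early-start (A@1, B@1, C@1, D@1) gives peak 8: d1:8  d2:5  d3:3  d4:0  d5:0  d6:0.
Shift B→2, C→4, D→2.
Schedule A@1, B@2, C@4, D@2: d1:3  d2:3  d3:3  d4:3  d5:2  d6:2 — peak 3.
Total worker-days = 16 over 6 days ⇒ peak ≥ ⌈16/6⌉ = 3, so 3 is optimal.

3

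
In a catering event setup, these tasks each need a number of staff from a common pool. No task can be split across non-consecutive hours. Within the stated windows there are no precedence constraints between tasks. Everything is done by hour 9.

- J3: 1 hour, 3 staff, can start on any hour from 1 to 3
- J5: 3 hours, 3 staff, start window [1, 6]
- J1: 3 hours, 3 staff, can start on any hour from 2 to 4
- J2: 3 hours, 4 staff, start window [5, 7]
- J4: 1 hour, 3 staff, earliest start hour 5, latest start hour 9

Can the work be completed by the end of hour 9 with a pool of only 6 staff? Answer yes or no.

yes

Schedule J3@1, J5@1, J1@2, J2@5, J4@8: h1:6  h2:6  h3:6  h4:3  h5:4  h6:4  h7:4  h8:3  h9:0 — peak 6 ≤ 6.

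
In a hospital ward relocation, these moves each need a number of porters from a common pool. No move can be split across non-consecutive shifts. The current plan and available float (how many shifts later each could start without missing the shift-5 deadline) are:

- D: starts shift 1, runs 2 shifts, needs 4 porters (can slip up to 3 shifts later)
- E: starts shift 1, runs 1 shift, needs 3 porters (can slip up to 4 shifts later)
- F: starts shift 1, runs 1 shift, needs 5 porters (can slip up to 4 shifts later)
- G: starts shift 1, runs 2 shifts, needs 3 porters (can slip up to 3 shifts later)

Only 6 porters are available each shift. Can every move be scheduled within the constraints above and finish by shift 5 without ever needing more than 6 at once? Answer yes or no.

yes

Schedule D@1, E@3, F@5, G@3: s1:4  s2:4  s3:6  s4:3  s5:5 — peak 6 ≤ 6.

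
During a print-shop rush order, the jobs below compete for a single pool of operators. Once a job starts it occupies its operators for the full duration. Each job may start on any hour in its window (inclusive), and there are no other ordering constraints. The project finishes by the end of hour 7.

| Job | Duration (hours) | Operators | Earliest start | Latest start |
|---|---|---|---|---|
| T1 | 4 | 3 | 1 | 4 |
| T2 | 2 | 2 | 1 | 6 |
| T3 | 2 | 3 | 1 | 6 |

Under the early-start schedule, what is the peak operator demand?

Early-start schedule: T1@1, T2@1, T3@1.
Load per hour: hour 1: 8, hour 2: 8, hour 3: 3, hour 4: 3, hour 5: 0, hour 6: 0, hour 7: 0.
Peak is 8.

8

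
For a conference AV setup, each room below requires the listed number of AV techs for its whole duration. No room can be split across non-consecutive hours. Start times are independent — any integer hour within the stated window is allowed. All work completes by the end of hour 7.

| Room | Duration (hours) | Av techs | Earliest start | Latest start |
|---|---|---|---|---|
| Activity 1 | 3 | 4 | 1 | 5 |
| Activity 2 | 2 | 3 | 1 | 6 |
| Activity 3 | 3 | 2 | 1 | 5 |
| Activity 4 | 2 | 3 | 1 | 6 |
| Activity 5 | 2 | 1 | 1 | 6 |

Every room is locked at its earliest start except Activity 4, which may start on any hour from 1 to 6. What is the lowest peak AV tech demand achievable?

Activity 4@1: h1:13  h2:13  h3:6  h4:0  h5:0  h6:0  h7:0 → peak 13
Activity 4@2: h1:10  h2:13  h3:9  h4:0  h5:0  h6:0  h7:0 → peak 13
Activity 4@3: h1:10  h2:10  h3:9  h4:3  h5:0  h6:0  h7:0 → peak 10
Activity 4@4: h1:10  h2:10  h3:6  h4:3  h5:3  h6:0  h7:0 → peak 10
Activity 4@5: h1:10  h2:10  h3:6  h4:0  h5:3  h6:3  h7:0 → peak 10
Activity 4@6: h1:10  h2:10  h3:6  h4:0  h5:0  h6:3  h7:3 → peak 10
Best is Activity 4@3, peak 10.

10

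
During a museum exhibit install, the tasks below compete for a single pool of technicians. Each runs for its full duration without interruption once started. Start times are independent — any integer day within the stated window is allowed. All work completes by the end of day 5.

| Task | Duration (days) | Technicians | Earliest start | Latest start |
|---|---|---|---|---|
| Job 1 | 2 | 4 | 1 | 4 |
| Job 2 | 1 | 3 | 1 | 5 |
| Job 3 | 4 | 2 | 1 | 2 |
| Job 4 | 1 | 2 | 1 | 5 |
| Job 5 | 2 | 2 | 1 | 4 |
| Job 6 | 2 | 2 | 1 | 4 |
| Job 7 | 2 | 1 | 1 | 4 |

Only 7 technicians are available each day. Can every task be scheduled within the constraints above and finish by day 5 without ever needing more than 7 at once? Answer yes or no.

yes

Schedule Job 1@1, Job 2@1, Job 3@2, Job 4@3, Job 5@3, Job 6@4, Job 7@2: d1:7  d2:7  d3:7  d4:6  d5:4 — peak 7 ≤ 7.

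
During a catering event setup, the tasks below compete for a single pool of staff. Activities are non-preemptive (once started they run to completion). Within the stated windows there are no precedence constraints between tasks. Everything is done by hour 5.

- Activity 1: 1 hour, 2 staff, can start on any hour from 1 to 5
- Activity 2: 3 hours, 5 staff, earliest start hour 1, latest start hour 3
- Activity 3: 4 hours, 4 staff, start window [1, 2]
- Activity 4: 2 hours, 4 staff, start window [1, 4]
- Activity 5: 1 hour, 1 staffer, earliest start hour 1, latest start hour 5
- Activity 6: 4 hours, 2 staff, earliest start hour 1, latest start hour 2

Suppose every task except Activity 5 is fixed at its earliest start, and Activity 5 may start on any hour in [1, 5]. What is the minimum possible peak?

Activity 5@1: h1:18  h2:15  h3:11  h4:6  h5:0 → peak 18
Activity 5@2: h1:17  h2:16  h3:11  h4:6  h5:0 → peak 17
Activity 5@3: h1:17  h2:15  h3:12  h4:6  h5:0 → peak 17
Activity 5@4: h1:17  h2:15  h3:11  h4:7  h5:0 → peak 17
Activity 5@5: h1:17  h2:15  h3:11  h4:6  h5:1 → peak 17
Best is Activity 5@2, peak 17.

17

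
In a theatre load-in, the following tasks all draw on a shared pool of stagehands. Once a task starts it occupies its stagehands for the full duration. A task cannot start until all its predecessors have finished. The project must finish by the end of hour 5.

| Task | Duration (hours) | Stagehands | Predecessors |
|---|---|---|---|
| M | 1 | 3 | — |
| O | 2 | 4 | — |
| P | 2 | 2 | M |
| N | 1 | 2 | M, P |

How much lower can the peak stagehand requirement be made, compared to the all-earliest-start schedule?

1

Early-start peak: h1:7  h2:6  h3:2  h4:2  h5:0 ⇒ 7.
Leveled (M@1, O@2, P@2, N@4): h1:3  h2:6  h3:6  h4:2  h5:0 ⇒ 6.
Reduction 7 − 6 = 1.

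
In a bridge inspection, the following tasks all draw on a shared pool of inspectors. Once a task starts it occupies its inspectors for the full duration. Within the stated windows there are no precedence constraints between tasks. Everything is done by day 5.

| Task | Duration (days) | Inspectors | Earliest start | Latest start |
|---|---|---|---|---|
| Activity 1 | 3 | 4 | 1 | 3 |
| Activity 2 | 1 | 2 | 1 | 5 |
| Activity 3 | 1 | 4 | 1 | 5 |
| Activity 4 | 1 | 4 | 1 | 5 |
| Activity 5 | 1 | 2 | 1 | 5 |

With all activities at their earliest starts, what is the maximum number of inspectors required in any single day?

16

Early-start schedule: Activity 1@1, Activity 2@1, Activity 3@1, Activity 4@1, Activity 5@1.
Load per day: day 1: 16, day 2: 4, day 3: 4, day 4: 0, day 5: 0.
Peak is 16.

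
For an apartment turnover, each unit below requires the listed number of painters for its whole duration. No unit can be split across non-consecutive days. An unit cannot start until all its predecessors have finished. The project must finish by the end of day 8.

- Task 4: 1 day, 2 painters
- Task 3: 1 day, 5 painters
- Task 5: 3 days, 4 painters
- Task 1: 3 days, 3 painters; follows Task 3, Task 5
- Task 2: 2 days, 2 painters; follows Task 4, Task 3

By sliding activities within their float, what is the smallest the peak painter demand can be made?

5

Early-start (Task 4@1, Task 3@1, Task 5@1, Task 1@4, Task 2@2) gives peak 11: d1:11  d2:6  d3:6  d4:3  d5:3  d6:3  d7:0  d8:0.
Shift Task 3→2, Task 5→3, Task 1→6, Task 2→6.
Schedule Task 4@1, Task 3@2, Task 5@3, Task 1@6, Task 2@6: d1:2  d2:5  d3:4  d4:4  d5:4  d6:5  d7:5  d8:3 — peak 5.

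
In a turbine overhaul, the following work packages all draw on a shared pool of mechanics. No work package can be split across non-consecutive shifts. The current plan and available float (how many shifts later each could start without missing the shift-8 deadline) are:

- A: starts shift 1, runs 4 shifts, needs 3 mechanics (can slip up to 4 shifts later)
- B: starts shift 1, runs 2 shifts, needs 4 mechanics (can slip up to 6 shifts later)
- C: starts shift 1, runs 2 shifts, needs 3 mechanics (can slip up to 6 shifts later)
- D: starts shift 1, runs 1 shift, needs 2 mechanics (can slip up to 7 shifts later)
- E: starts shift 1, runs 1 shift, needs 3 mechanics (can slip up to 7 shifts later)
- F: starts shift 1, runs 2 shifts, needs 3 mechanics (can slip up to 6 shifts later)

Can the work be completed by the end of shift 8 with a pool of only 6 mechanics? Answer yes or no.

yes

Schedule A@1, B@5, C@1, D@3, E@4, F@7: s1:6  s2:6  s3:5  s4:6  s5:4  s6:4  s7:3  s8:3 — peak 6 ≤ 6.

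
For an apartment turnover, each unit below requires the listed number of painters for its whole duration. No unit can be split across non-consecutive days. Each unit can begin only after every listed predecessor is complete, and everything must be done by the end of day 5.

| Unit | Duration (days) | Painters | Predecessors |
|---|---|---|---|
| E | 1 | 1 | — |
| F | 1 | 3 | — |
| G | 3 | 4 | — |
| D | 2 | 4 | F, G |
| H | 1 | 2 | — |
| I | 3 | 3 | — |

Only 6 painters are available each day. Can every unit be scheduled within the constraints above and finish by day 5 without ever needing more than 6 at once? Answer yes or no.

Total painter-days = 35; over 5 days the average is 35/5 > 6, so some day must exceed 6.

no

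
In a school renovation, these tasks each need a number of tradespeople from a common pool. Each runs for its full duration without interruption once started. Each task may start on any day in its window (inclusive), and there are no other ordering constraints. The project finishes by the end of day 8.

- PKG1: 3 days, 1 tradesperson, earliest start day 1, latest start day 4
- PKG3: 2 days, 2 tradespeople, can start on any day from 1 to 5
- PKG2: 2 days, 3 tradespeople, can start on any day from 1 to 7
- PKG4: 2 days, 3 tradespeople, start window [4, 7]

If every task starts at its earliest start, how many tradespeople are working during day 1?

At early start, day 1 has: PKG1, PKG3, PKG2.
Demand: 1 + 2 + 3 = 6.

6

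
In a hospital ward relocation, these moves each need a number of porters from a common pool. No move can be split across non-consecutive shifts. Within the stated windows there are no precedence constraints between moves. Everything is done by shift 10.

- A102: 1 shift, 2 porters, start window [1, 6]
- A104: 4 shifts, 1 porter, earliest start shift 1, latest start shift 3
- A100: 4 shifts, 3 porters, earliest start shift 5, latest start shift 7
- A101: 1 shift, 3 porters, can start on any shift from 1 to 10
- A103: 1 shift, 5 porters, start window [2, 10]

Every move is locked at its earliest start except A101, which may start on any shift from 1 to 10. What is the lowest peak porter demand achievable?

A101@1: s1:6  s2:6  s3:1  s4:1  s5:3  s6:3  s7:3  s8:3  s9:0  s10:0 → peak 6
A101@2: s1:3  s2:9  s3:1  s4:1  s5:3  s6:3  s7:3  s8:3  s9:0  s10:0 → peak 9
A101@3: s1:3  s2:6  s3:4  s4:1  s5:3  s6:3  s7:3  s8:3  s9:0  s10:0 → peak 6
A101@4: s1:3  s2:6  s3:1  s4:4  s5:3  s6:3  s7:3  s8:3  s9:0  s10:0 → peak 6
A101@5: s1:3  s2:6  s3:1  s4:1  s5:6  s6:3  s7:3  s8:3  s9:0  s10:0 → peak 6
A101@6: s1:3  s2:6  s3:1  s4:1  s5:3  s6:6  s7:3  s8:3  s9:0  s10:0 → peak 6
A101@7: s1:3  s2:6  s3:1  s4:1  s5:3  s6:3  s7:6  s8:3  s9:0  s10:0 → peak 6
A101@8: s1:3  s2:6  s3:1  s4:1  s5:3  s6:3  s7:3  s8:6  s9:0  s10:0 → peak 6
A101@9: s1:3  s2:6  s3:1  s4:1  s5:3  s6:3  s7:3  s8:3  s9:3  s10:0 → peak 6
A101@10: s1:3  s2:6  s3:1  s4:1  s5:3  s6:3  s7:3  s8:3  s9:0  s10:3 → peak 6
Best is A101@1, peak 6.

6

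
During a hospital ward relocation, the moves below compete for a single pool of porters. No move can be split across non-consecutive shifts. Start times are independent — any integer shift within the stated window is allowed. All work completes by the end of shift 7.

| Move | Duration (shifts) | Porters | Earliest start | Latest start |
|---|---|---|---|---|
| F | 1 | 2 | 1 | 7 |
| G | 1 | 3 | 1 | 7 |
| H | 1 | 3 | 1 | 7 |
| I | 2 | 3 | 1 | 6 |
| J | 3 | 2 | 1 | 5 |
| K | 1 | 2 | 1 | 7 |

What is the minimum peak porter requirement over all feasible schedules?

4

Early-start (F@1, G@1, H@1, I@1, J@1, K@1) gives peak 15: s1:15  s2:5  s3:2  s4:0  s5:0  s6:0  s7:0.
Shift G→4, H→5, I→6, K→2.
Schedule F@1, G@4, H@5, I@6, J@1, K@2: s1:4  s2:4  s3:2  s4:3  s5:3  s6:3  s7:3 — peak 4.
Total porter-shifts = 22 over 7 shifts ⇒ peak ≥ ⌈22/7⌉ = 4, so 4 is optimal.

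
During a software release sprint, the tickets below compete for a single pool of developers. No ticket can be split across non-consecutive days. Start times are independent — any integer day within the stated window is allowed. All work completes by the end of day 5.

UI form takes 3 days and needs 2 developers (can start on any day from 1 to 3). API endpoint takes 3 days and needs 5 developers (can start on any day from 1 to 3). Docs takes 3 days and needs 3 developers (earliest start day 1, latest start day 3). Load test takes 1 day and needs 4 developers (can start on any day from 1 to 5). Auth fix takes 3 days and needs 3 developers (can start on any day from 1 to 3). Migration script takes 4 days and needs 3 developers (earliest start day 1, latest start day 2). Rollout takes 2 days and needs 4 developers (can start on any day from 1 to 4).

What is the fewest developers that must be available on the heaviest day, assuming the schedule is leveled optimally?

16

Early-start (UI form@1, API endpoint@1, Docs@1, Load test@1, Auth fix@1, Migration script@1, Rollout@1) gives peak 24: d1:24  d2:20  d3:16  d4:3  d5:0.
Shift Auth fix→2, Migration script→2, Rollout→4.
Schedule UI form@1, API endpoint@1, Docs@1, Load test@1, Auth fix@2, Migration script@2, Rollout@4: d1:14  d2:16  d3:16  d4:10  d5:7 — peak 16.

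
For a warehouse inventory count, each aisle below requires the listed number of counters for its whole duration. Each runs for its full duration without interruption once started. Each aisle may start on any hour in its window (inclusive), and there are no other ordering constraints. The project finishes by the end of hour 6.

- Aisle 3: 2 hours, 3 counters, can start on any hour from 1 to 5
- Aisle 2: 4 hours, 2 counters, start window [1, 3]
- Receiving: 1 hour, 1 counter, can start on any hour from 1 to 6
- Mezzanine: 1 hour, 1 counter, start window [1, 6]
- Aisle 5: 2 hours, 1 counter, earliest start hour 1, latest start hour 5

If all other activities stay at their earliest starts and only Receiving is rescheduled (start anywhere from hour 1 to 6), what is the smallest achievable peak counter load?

7

Receiving@1: h1:8  h2:6  h3:2  h4:2  h5:0  h6:0 → peak 8
Receiving@2: h1:7  h2:7  h3:2  h4:2  h5:0  h6:0 → peak 7
Receiving@3: h1:7  h2:6  h3:3  h4:2  h5:0  h6:0 → peak 7
Receiving@4: h1:7  h2:6  h3:2  h4:3  h5:0  h6:0 → peak 7
Receiving@5: h1:7  h2:6  h3:2  h4:2  h5:1  h6:0 → peak 7
Receiving@6: h1:7  h2:6  h3:2  h4:2  h5:0  h6:1 → peak 7
Best is Receiving@2, peak 7.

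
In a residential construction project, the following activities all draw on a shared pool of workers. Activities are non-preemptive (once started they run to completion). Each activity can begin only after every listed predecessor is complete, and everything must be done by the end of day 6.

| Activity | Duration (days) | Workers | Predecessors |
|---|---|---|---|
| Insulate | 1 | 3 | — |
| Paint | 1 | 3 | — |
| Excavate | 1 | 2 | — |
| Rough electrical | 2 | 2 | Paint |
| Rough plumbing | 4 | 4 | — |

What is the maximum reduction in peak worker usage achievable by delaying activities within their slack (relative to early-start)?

Early-start peak: d1:12  d2:6  d3:6  d4:4  d5:0  d6:0 ⇒ 12.
Leveled (Insulate@1, Paint@1, Excavate@2, Rough electrical@2, Rough plumbing@3): d1:6  d2:4  d3:6  d4:4  d5:4  d6:4 ⇒ 6.
Reduction 12 − 6 = 6.

6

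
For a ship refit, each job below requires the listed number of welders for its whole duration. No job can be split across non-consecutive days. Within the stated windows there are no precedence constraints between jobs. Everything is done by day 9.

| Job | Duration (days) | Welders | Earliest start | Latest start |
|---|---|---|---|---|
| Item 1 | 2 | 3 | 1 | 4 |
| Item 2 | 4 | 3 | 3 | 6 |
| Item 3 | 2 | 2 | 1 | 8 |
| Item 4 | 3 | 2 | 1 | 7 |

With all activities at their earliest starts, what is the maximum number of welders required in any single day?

Early-start schedule: Item 1@1, Item 2@3, Item 3@1, Item 4@1.
Load per day: day 1: 7, day 2: 7, day 3: 5, day 4: 3, day 5: 3, day 6: 3, day 7: 0, day 8: 0, day 9: 0.
Peak is 7.

7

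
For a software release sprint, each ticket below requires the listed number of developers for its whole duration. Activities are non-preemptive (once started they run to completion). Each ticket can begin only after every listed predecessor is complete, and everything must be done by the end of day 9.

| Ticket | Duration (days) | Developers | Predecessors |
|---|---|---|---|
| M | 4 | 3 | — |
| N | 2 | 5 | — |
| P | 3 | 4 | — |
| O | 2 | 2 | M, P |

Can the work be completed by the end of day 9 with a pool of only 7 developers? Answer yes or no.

yes

Schedule M@1, N@5, P@1, O@5: d1:7  d2:7  d3:7  d4:3  d5:7  d6:7  d7:0  d8:0  d9:0 — peak 7 ≤ 7.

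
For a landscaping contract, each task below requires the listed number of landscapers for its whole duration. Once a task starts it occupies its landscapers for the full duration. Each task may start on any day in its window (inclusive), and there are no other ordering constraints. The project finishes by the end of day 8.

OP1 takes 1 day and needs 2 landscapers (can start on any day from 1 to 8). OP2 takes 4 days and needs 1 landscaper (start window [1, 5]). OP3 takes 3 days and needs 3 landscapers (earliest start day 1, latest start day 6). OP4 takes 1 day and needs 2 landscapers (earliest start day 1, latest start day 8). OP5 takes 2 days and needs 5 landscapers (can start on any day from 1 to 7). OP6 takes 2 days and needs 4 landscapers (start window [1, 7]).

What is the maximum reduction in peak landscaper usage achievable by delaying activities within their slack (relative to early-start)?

Early-start peak: d1:17  d2:13  d3:4  d4:1  d5:0  d6:0  d7:0  d8:0 ⇒ 17.
Leveled (OP1@1, OP2@1, OP3@2, OP4@1, OP5@5, OP6@7): d1:5  d2:4  d3:4  d4:4  d5:5  d6:5  d7:4  d8:4 ⇒ 5.
Reduction 17 − 5 = 12.

12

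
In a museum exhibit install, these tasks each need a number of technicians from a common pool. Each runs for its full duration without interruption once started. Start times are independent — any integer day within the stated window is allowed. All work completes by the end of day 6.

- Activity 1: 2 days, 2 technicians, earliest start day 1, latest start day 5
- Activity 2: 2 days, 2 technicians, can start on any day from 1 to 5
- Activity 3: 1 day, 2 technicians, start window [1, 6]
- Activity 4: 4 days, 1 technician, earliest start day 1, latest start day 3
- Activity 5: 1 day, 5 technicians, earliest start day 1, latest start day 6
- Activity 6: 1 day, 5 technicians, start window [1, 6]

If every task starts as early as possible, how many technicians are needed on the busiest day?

17

Early-start schedule: Activity 1@1, Activity 2@1, Activity 3@1, Activity 4@1, Activity 5@1, Activity 6@1.
Load per day: day 1: 17, day 2: 5, day 3: 1, day 4: 1, day 5: 0, day 6: 0.
Peak is 17.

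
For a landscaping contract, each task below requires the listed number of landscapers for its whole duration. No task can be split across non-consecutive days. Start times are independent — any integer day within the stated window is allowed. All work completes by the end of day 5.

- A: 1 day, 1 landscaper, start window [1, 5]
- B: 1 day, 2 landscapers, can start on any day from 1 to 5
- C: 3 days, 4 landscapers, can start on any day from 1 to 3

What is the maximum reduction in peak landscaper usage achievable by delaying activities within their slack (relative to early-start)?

3

Early-start peak: d1:7  d2:4  d3:4  d4:0  d5:0 ⇒ 7.
Leveled (A@1, B@1, C@2): d1:3  d2:4  d3:4  d4:4  d5:0 ⇒ 4.
Reduction 7 − 4 = 3.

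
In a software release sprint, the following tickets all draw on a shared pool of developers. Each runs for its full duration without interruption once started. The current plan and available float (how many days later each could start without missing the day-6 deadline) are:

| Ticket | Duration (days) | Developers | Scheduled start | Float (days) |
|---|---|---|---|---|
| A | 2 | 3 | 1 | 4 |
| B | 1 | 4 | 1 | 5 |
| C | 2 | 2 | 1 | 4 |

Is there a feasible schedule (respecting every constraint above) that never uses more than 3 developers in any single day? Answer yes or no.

no

The minimum achievable peak is 4; 3 < 4, so no feasible schedule stays within the cap.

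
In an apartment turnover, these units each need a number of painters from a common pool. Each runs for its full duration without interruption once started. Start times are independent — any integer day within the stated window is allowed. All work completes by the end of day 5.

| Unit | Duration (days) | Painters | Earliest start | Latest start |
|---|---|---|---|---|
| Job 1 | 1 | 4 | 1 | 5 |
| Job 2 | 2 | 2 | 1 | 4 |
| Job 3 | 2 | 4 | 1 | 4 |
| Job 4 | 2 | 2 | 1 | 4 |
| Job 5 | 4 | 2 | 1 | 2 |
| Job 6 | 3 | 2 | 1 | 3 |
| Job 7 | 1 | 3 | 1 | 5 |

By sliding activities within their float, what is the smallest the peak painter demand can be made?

Early-start (Job 1@1, Job 2@1, Job 3@1, Job 4@1, Job 5@1, Job 6@1, Job 7@1) gives peak 19: d1:19  d2:12  d3:4  d4:2  d5:0.
Shift Job 3→2, Job 4→4, Job 6→3, Job 7→5.
Schedule Job 1@1, Job 2@1, Job 3@2, Job 4@4, Job 5@1, Job 6@3, Job 7@5: d1:8  d2:8  d3:8  d4:6  d5:7 — peak 8.
Total painter-days = 37 over 5 days ⇒ peak ≥ ⌈37/5⌉ = 8, so 8 is optimal.

8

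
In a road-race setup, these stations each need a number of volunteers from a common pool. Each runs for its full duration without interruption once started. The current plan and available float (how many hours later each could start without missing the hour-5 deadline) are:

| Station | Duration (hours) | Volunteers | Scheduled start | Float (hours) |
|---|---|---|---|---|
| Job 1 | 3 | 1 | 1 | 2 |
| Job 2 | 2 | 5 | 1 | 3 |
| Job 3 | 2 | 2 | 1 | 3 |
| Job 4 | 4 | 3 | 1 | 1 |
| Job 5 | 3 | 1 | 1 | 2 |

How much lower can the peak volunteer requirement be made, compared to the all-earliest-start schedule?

Early-start peak: h1:12  h2:12  h3:5  h4:3  h5:0 ⇒ 12.
Leveled (Job 1@1, Job 2@4, Job 3@1, Job 4@1, Job 5@1): h1:7  h2:7  h3:5  h4:8  h5:5 ⇒ 8.
Reduction 12 − 8 = 4.

4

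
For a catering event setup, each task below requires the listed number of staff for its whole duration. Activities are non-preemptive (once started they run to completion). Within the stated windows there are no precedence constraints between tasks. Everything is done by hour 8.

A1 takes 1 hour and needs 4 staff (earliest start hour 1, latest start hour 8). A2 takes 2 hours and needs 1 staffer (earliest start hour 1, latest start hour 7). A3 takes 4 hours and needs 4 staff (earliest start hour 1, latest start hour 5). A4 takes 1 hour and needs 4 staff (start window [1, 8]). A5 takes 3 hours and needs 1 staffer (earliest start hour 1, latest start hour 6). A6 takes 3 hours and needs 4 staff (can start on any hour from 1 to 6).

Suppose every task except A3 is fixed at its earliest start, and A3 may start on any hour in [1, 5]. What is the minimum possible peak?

14

A3@1: h1:18  h2:10  h3:9  h4:4  h5:0  h6:0  h7:0  h8:0 → peak 18
A3@2: h1:14  h2:10  h3:9  h4:4  h5:4  h6:0  h7:0  h8:0 → peak 14
A3@3: h1:14  h2:6  h3:9  h4:4  h5:4  h6:4  h7:0  h8:0 → peak 14
A3@4: h1:14  h2:6  h3:5  h4:4  h5:4  h6:4  h7:4  h8:0 → peak 14
A3@5: h1:14  h2:6  h3:5  h4:0  h5:4  h6:4  h7:4  h8:4 → peak 14
Best is A3@2, peak 14.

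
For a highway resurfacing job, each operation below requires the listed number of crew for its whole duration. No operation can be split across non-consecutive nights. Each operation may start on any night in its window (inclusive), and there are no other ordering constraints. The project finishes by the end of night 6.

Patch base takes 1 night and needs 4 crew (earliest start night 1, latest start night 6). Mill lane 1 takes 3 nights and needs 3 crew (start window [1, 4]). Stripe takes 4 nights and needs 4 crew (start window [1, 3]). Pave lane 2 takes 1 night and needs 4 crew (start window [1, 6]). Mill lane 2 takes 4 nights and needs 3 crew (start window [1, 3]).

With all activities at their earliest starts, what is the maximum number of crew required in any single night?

Early-start schedule: Patch base@1, Mill lane 1@1, Stripe@1, Pave lane 2@1, Mill lane 2@1.
Load per night: night 1: 18, night 2: 10, night 3: 10, night 4: 7, night 5: 0, night 6: 0.
Peak is 18.

18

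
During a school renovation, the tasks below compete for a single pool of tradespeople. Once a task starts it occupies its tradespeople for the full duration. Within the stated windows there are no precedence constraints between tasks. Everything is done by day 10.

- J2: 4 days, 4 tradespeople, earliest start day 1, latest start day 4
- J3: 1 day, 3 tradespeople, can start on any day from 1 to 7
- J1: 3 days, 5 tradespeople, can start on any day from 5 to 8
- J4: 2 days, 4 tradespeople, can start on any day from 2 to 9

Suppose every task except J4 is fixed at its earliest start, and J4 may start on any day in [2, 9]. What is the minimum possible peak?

J4@2: d1:7  d2:8  d3:8  d4:4  d5:5  d6:5  d7:5  d8:0  d9:0  d10:0 → peak 8
J4@3: d1:7  d2:4  d3:8  d4:8  d5:5  d6:5  d7:5  d8:0  d9:0  d10:0 → peak 8
J4@4: d1:7  d2:4  d3:4  d4:8  d5:9  d6:5  d7:5  d8:0  d9:0  d10:0 → peak 9
J4@5: d1:7  d2:4  d3:4  d4:4  d5:9  d6:9  d7:5  d8:0  d9:0  d10:0 → peak 9
J4@6: d1:7  d2:4  d3:4  d4:4  d5:5  d6:9  d7:9  d8:0  d9:0  d10:0 → peak 9
J4@7: d1:7  d2:4  d3:4  d4:4  d5:5  d6:5  d7:9  d8:4  d9:0  d10:0 → peak 9
J4@8: d1:7  d2:4  d3:4  d4:4  d5:5  d6:5  d7:5  d8:4  d9:4  d10:0 → peak 7
J4@9: d1:7  d2:4  d3:4  d4:4  d5:5  d6:5  d7:5  d8:0  d9:4  d10:4 → peak 7
Best is J4@8, peak 7.

7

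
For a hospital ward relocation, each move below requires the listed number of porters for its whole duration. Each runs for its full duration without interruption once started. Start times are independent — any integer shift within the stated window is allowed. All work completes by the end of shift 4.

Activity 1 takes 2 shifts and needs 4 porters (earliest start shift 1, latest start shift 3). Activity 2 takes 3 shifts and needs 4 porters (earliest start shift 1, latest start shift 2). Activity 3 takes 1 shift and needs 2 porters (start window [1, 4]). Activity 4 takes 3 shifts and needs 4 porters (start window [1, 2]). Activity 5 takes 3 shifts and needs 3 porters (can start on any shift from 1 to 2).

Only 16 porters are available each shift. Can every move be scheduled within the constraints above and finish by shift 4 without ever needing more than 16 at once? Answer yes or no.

yes

Schedule Activity 1@1, Activity 2@1, Activity 3@1, Activity 4@1, Activity 5@2: s1:14  s2:15  s3:11  s4:3 — peak 15 ≤ 16.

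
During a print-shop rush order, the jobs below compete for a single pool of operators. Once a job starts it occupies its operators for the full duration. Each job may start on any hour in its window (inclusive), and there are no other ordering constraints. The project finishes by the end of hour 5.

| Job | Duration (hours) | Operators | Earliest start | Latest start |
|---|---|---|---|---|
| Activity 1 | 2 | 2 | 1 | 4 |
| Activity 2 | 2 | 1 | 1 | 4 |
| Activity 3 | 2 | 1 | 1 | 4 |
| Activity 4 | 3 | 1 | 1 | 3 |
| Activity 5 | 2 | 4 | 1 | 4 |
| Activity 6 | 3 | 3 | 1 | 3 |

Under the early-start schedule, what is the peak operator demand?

Early-start schedule: Activity 1@1, Activity 2@1, Activity 3@1, Activity 4@1, Activity 5@1, Activity 6@1.
Load per hour: hour 1: 12, hour 2: 12, hour 3: 4, hour 4: 0, hour 5: 0.
Peak is 12.

12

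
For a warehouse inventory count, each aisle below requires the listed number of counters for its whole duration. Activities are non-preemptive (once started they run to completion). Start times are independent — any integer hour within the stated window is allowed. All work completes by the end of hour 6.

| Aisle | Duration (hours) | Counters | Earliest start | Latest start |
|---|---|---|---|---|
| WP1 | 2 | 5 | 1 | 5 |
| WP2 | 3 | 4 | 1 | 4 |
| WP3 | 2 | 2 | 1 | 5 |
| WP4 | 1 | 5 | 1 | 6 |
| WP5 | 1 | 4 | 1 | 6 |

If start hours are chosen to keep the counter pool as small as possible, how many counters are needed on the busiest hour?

8

Early-start (WP1@1, WP2@1, WP3@1, WP4@1, WP5@1) gives peak 20: h1:20  h2:11  h3:4  h4:0  h5:0  h6:0.
Shift WP2→3, WP4→6, WP5→3.
Schedule WP1@1, WP2@3, WP3@1, WP4@6, WP5@3: h1:7  h2:7  h3:8  h4:4  h5:4  h6:5 — peak 8.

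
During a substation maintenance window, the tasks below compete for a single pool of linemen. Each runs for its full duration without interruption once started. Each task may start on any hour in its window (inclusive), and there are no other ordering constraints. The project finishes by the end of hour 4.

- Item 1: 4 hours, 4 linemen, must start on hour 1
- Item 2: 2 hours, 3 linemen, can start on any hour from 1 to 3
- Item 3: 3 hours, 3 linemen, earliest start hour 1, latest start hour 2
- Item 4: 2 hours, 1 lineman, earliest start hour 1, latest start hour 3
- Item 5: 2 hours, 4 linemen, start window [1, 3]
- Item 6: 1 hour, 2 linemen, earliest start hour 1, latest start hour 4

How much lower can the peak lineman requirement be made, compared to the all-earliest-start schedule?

Early-start peak: h1:17  h2:15  h3:7  h4:4 ⇒ 17.
Leveled (Item 1@1, Item 2@1, Item 3@1, Item 4@1, Item 5@3, Item 6@4): h1:11  h2:11  h3:11  h4:10 ⇒ 11.
Reduction 17 − 11 = 6.

6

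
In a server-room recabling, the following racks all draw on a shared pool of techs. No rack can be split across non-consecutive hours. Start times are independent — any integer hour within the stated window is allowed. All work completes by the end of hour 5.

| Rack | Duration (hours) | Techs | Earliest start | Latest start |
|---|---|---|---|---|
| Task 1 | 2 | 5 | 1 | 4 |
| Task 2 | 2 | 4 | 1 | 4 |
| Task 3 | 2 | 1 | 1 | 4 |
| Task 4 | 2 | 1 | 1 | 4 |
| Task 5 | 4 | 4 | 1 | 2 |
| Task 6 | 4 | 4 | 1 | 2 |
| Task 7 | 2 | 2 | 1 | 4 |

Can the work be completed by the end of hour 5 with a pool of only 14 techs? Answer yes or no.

no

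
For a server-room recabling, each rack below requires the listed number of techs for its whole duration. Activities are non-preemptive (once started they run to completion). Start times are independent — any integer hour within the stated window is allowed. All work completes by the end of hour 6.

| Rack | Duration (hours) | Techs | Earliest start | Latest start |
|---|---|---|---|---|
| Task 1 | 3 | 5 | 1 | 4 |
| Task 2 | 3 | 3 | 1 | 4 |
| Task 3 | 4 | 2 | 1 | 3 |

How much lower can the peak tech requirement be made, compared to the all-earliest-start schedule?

3

Early-start peak: h1:10  h2:10  h3:10  h4:2  h5:0  h6:0 ⇒ 10.
Leveled (Task 1@1, Task 2@4, Task 3@1): h1:7  h2:7  h3:7  h4:5  h5:3  h6:3 ⇒ 7.
Reduction 10 − 7 = 3.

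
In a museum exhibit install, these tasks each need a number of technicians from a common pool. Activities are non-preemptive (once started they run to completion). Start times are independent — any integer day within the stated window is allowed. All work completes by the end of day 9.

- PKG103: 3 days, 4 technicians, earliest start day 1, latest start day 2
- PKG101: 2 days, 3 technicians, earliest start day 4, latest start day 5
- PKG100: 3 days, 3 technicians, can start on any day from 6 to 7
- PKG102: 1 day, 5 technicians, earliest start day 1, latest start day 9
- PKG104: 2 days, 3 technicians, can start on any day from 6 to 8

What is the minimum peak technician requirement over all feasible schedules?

6

Early-start (PKG103@1, PKG101@4, PKG100@6, PKG102@1, PKG104@6) gives peak 9: d1:9  d2:4  d3:4  d4:3  d5:3  d6:6  d7:6  d8:3  d9:0.
Shift PKG102→9.
Schedule PKG103@1, PKG101@4, PKG100@6, PKG102@9, PKG104@6: d1:4  d2:4  d3:4  d4:3  d5:3  d6:6  d7:6  d8:3  d9:5 — peak 6.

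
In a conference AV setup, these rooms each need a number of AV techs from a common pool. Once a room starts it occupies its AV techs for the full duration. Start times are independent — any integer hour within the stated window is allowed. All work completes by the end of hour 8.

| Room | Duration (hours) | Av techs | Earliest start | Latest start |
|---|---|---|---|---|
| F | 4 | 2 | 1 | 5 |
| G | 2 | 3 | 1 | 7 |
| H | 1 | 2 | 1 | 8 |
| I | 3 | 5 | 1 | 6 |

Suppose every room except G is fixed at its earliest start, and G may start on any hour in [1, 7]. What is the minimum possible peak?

9

G@1: h1:12  h2:10  h3:7  h4:2  h5:0  h6:0  h7:0  h8:0 → peak 12
G@2: h1:9  h2:10  h3:10  h4:2  h5:0  h6:0  h7:0  h8:0 → peak 10
G@3: h1:9  h2:7  h3:10  h4:5  h5:0  h6:0  h7:0  h8:0 → peak 10
G@4: h1:9  h2:7  h3:7  h4:5  h5:3  h6:0  h7:0  h8:0 → peak 9
G@5: h1:9  h2:7  h3:7  h4:2  h5:3  h6:3  h7:0  h8:0 → peak 9
G@6: h1:9  h2:7  h3:7  h4:2  h5:0  h6:3  h7:3  h8:0 → peak 9
G@7: h1:9  h2:7  h3:7  h4:2  h5:0  h6:0  h7:3  h8:3 → peak 9
Best is G@4, peak 9.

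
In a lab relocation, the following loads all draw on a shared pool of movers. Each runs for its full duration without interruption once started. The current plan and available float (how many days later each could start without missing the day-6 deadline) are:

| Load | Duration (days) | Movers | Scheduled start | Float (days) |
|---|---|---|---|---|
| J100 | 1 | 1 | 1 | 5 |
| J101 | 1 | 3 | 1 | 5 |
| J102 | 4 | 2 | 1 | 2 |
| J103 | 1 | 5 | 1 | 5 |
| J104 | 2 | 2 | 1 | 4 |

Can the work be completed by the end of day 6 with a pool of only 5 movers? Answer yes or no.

yes

Schedule J100@1, J101@1, J102@2, J103@6, J104@2: d1:4  d2:4  d3:4  d4:2  d5:2  d6:5 — peak 5 ≤ 5.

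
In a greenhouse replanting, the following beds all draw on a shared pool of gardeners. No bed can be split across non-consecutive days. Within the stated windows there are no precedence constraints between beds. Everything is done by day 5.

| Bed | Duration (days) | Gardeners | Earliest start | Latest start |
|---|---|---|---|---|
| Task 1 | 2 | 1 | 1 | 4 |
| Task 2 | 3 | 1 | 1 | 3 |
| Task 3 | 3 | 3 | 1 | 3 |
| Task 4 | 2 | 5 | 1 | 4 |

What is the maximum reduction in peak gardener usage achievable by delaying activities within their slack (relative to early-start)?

5

Early-start peak: d1:10  d2:10  d3:4  d4:0  d5:0 ⇒ 10.
Leveled (Task 1@1, Task 2@1, Task 3@1, Task 4@4): d1:5  d2:5  d3:4  d4:5  d5:5 ⇒ 5.
Reduction 10 − 5 = 5.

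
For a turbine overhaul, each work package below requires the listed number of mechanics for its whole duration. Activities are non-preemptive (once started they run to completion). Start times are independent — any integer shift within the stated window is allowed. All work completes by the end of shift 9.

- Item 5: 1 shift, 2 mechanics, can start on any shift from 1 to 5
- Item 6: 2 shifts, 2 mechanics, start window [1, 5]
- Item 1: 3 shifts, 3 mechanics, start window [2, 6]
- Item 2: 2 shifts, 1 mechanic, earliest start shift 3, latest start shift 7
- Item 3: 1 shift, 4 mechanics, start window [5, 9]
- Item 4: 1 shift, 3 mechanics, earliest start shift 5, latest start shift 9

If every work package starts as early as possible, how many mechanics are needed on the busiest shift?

7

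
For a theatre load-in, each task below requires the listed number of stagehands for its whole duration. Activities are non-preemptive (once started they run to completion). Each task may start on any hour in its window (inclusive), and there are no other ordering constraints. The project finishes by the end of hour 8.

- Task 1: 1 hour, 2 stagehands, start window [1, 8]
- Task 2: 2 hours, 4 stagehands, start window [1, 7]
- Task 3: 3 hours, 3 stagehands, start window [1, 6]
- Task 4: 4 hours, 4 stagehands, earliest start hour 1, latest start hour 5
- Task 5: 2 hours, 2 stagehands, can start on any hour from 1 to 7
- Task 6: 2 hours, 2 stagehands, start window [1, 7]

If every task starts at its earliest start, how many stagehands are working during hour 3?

7

At early start, hour 3 has: Task 3, Task 4.
Demand: 3 + 4 = 7.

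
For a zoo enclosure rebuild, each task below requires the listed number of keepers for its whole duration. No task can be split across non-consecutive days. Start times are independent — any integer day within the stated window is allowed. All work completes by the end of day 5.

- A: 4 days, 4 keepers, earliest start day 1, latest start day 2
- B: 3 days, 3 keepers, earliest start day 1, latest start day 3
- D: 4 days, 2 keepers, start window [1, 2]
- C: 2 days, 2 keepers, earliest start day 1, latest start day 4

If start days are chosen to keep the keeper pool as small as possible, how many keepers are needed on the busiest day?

Early-start (A@1, B@1, D@1, C@1) gives peak 11: d1:11  d2:11  d3:9  d4:6  d5:0.
Shift C→4.
Schedule A@1, B@1, D@1, C@4: d1:9  d2:9  d3:9  d4:8  d5:2 — peak 9.

9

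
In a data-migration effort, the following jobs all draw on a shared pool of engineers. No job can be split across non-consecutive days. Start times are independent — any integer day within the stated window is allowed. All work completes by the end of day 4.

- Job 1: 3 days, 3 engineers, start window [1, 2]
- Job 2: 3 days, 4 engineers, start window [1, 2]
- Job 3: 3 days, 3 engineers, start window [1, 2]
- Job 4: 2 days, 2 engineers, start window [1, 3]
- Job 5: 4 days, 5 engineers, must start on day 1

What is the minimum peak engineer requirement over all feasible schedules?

17

Schedule Job 1@1, Job 2@1, Job 3@1, Job 4@1, Job 5@1: d1:17  d2:17  d3:15  d4:5 — peak 17.
No arrangement of the 24 feasible schedules does better.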